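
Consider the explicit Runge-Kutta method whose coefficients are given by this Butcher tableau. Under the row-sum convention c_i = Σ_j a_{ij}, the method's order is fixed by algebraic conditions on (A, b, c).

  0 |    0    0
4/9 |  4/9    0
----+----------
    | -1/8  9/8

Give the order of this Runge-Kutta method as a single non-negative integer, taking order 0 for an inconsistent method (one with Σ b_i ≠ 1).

2

b = (-1/8, 9/8)
c = (0, 4/9)
Σ b_i: (-1/8)·1 + 9/8·1 = 1 ✓
b·c: 9/8·4/9 = 1/2 ✓; 2 stages ⇒ order 2.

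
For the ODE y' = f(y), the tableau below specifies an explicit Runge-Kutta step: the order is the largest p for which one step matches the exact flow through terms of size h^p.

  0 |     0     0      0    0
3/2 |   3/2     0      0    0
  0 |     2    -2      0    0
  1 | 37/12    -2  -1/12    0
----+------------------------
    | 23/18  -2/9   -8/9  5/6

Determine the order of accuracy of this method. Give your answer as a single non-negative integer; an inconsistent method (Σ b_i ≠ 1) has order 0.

b = (23/18, -2/9, -8/9, 5/6)
c = (0, 3/2, 0, 1)
Ac = (0, 0, -3, -3)
Σ b_i: 23/18·1 + (-2/9)·1 + (-8/9)·1 + 5/6·1 = 1 ✓
b·c: (-2/9)·3/2 + 5/6·1 = 1/2 ✓
b·c²: (-2/9)·9/4 + 5/6·1 = 1/3 ✓
b·Ac: (-8/9)·(-3) + 5/6·(-3) = 1/6 ✓
b·c³: (-2/9)·27/8 + 5/6·1 = 1/12 ≠ 1/4 ⇒ order 3.
b·(c∘Ac): 5/6·(-3) = -5/2 ≠ 1/8
b·Ac²: (-8/9)·(-9/2) + 5/6·(-9/2) = 1/4 ≠ 1/12
b·A²c: 5/6·1/4 = 5/24 ≠ 1/24

3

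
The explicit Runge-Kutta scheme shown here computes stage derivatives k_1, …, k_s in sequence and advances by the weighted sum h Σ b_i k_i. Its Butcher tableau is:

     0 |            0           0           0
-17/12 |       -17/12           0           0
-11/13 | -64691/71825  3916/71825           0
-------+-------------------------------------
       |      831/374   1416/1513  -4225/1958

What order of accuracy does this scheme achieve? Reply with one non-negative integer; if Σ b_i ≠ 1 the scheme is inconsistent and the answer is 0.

b = (831/374, 1416/1513, -4225/1958)
c = (0, -17/12, -11/13)
Ac = (0, 0, -979/12675)
Σ b_i: 831/374·1 + 1416/1513·1 + (-4225/1958)·1 = 1 ✓
b·c: 1416/1513·(-17/12) + (-4225/1958)·(-11/13) = 1/2 ✓
b·c²: 1416/1513·289/144 + (-4225/1958)·121/169 = 1/3 ✓
b·Ac: (-4225/1958)·(-979/12675) = 1/6 ✓; 3 stages ⇒ order 3.

3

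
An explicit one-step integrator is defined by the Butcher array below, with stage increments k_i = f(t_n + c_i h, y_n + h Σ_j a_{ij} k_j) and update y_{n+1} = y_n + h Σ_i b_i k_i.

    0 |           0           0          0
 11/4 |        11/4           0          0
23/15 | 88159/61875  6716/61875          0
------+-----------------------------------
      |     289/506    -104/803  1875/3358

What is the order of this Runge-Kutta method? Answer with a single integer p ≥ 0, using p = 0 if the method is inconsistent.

b = (289/506, -104/803, 1875/3358)
c = (0, 11/4, 23/15)
Ac = (0, 0, 1679/5625)
Σ b_i: 289/506·1 + (-104/803)·1 + 1875/3358·1 = 1 ✓
b·c: (-104/803)·11/4 + 1875/3358·23/15 = 1/2 ✓
b·c²: (-104/803)·121/16 + 1875/3358·529/225 = 1/3 ✓
b·Ac: 1875/3358·1679/5625 = 1/6 ✓; 3 stages ⇒ order 3.

3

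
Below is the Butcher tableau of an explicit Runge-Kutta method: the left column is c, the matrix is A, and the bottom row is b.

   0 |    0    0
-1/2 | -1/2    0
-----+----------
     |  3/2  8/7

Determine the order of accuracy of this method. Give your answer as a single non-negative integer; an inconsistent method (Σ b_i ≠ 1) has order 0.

0

b = (3/2, 8/7)
c = (0, -1/2)
Σ b_i: 3/2·1 + 8/7·1 = 37/14 ≠ 1 ⇒ order 0.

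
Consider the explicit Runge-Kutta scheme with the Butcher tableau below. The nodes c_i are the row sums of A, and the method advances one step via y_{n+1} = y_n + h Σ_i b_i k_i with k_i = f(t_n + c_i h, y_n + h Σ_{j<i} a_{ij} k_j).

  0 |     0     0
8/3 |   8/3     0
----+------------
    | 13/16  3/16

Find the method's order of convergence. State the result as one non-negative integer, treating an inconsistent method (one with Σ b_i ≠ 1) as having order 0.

2

b = (13/16, 3/16)
c = (0, 8/3)
Σ b_i: 13/16·1 + 3/16·1 = 1 ✓
b·c: 3/16·8/3 = 1/2 ✓; 2 stages ⇒ order 2.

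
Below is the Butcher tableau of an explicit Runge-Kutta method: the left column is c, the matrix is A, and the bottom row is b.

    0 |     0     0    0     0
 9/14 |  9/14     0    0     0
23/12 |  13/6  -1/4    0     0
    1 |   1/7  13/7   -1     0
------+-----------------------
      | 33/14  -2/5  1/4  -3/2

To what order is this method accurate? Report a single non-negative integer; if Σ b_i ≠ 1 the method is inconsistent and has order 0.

0

b = (33/14, -2/5, 1/4, -3/2)
c = (0, 9/14, 23/12, 1)
Ac = (0, 0, -9/56, -425/588)
Σ b_i: 33/14·1 + (-2/5)·1 + 1/4·1 + (-3/2)·1 = 99/140 ≠ 1 ⇒ order 0.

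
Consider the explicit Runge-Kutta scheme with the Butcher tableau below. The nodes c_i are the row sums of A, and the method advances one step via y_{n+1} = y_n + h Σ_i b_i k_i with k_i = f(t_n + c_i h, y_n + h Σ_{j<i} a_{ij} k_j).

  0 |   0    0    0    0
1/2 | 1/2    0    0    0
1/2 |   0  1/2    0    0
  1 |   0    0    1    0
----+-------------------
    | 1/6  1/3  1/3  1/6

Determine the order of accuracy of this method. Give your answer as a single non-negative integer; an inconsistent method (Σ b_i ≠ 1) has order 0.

b = (1/6, 1/3, 1/3, 1/6)
c = (0, 1/2, 1/2, 1)
Ac = (0, 0, 1/4, 1/2)
Σ b_i: 1/6·1 + 1/3·1 + 1/3·1 + 1/6·1 = 1 ✓
b·c: 1/3·1/2 + 1/3·1/2 + 1/6·1 = 1/2 ✓
b·c²: 1/3·1/4 + 1/3·1/4 + 1/6·1 = 1/3 ✓
b·Ac: 1/3·1/4 + 1/6·1/2 = 1/6 ✓
b·c³: 1/3·1/8 + 1/3·1/8 + 1/6·1 = 1/4 ✓
b·(c∘Ac): 1/3·1/8 + 1/6·1/2 = 1/8 ✓
b·Ac²: 1/3·1/8 + 1/6·1/4 = 1/12 ✓
b·A²c: 1/6·1/4 = 1/24 ✓; 4 stages ⇒ order 4.

4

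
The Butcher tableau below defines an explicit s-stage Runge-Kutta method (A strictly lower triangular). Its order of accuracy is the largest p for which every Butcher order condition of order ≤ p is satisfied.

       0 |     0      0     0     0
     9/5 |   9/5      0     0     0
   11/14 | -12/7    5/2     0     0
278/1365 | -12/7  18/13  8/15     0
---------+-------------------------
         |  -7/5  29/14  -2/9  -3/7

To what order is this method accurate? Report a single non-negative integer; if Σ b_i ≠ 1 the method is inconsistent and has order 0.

0

b = (-7/5, 29/14, -2/9, -3/7)
c = (0, 9/5, 11/14, 278/1365)
Ac = (0, 0, 9/2, 3974/1365)
Σ b_i: (-7/5)·1 + 29/14·1 + (-2/9)·1 + (-3/7)·1 = 13/630 ≠ 1 ⇒ order 0.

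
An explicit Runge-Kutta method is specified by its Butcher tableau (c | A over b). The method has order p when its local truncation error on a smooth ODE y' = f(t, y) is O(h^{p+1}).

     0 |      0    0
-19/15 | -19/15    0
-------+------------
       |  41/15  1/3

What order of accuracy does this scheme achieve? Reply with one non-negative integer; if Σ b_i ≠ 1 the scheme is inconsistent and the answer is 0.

b = (41/15, 1/3)
c = (0, -19/15)
Σ b_i: 41/15·1 + 1/3·1 = 46/15 ≠ 1 ⇒ order 0.

0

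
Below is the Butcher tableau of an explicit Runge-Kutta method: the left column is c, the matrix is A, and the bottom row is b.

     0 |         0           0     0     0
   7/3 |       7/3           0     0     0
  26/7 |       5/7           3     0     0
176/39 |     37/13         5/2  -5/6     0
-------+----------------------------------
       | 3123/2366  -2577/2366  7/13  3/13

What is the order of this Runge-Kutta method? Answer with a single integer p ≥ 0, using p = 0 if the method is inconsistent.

b = (3123/2366, -2577/2366, 7/13, 3/13)
c = (0, 7/3, 26/7, 176/39)
Ac = (0, 0, 7, 115/42)
Σ b_i: 3123/2366·1 + (-2577/2366)·1 + 7/13·1 + 3/13·1 = 1 ✓
b·c: (-2577/2366)·7/3 + 7/13·26/7 + 3/13·176/39 = 1/2 ✓
b·c²: (-2577/2366)·49/9 + 7/13·676/49 + 3/13·30976/1521 = 571945/92274 ≠ 1/3 ⇒ order 2.
b·Ac: 7/13·7 + 3/13·115/42 = 801/182 ≠ 1/6

2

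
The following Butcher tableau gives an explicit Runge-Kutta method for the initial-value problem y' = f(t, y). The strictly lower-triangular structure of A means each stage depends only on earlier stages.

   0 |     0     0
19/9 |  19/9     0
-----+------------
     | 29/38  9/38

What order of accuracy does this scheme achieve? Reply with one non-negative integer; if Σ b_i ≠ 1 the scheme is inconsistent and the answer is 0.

2

b = (29/38, 9/38)
c = (0, 19/9)
Σ b_i: 29/38·1 + 9/38·1 = 1 ✓
b·c: 9/38·19/9 = 1/2 ✓; 2 stages ⇒ order 2.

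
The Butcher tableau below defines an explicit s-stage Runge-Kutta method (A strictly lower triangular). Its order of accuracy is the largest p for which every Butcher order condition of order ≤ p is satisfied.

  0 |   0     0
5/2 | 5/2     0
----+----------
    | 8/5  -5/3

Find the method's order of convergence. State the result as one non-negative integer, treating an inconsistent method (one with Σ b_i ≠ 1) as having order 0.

b = (8/5, -5/3)
c = (0, 5/2)
Σ b_i: 8/5·1 + (-5/3)·1 = -1/15 ≠ 1 ⇒ order 0.

0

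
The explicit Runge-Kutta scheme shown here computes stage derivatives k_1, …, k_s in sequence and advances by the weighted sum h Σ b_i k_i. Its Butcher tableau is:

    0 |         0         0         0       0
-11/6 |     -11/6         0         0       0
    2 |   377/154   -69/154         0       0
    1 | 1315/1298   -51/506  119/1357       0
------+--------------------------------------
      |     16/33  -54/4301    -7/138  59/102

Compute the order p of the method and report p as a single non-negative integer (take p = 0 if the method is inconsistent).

b = (16/33, -54/4301, -7/138, 59/102)
c = (0, -11/6, 2, 1)
Ac = (0, 0, 23/28, 85/236)
Σ b_i: 16/33·1 + (-54/4301)·1 + (-7/138)·1 + 59/102·1 = 1 ✓
b·c: (-54/4301)·(-11/6) + (-7/138)·2 + 59/102·1 = 1/2 ✓
b·c²: (-54/4301)·121/36 + (-7/138)·4 + 59/102·1 = 1/3 ✓
b·Ac: (-7/138)·23/28 + 59/102·85/236 = 1/6 ✓
b·c³: (-54/4301)·(-1331/216) + (-7/138)·8 + 59/102·1 = 1/4 ✓
b·(c∘Ac): (-7/138)·23/14 + 59/102·85/236 = 1/8 ✓
b·Ac²: (-7/138)·(-253/168) + 59/102·17/1416 = 1/12 ✓
b·A²c: 59/102·17/236 = 1/24 ✓; 4 stages ⇒ order 4.

4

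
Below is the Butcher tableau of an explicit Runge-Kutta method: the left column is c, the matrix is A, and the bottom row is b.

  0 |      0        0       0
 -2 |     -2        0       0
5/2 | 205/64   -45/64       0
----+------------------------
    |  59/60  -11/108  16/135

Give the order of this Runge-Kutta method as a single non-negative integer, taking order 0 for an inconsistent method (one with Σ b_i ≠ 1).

b = (59/60, -11/108, 16/135)
c = (0, -2, 5/2)
Ac = (0, 0, 45/32)
Σ b_i: 59/60·1 + (-11/108)·1 + 16/135·1 = 1 ✓
b·c: (-11/108)·(-2) + 16/135·5/2 = 1/2 ✓
b·c²: (-11/108)·4 + 16/135·25/4 = 1/3 ✓
b·Ac: 16/135·45/32 = 1/6 ✓; 3 stages ⇒ order 3.

3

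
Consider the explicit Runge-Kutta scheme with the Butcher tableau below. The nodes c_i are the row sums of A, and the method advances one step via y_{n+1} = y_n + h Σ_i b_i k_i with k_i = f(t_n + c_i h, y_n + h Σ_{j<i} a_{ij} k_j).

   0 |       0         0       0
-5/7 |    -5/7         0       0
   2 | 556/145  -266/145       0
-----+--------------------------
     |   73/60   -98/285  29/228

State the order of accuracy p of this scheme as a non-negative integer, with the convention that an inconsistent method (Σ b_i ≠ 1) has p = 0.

3

b = (73/60, -98/285, 29/228)
c = (0, -5/7, 2)
Ac = (0, 0, 38/29)
Σ b_i: 73/60·1 + (-98/285)·1 + 29/228·1 = 1 ✓
b·c: (-98/285)·(-5/7) + 29/228·2 = 1/2 ✓
b·c²: (-98/285)·25/49 + 29/228·4 = 1/3 ✓
b·Ac: 29/228·38/29 = 1/6 ✓; 3 stages ⇒ order 3.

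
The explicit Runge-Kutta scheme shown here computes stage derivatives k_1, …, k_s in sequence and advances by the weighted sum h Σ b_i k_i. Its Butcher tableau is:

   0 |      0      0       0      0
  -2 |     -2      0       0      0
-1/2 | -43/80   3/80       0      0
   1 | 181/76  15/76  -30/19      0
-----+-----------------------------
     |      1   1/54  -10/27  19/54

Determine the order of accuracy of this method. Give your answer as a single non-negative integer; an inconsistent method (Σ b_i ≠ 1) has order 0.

4

b = (1, 1/54, -10/27, 19/54)
c = (0, -2, -1/2, 1)
Ac = (0, 0, -3/40, 15/38)
Σ b_i: 1·1 + 1/54·1 + (-10/27)·1 + 19/54·1 = 1 ✓
b·c: 1/54·(-2) + (-10/27)·(-1/2) + 19/54·1 = 1/2 ✓
b·c²: 1/54·4 + (-10/27)·1/4 + 19/54·1 = 1/3 ✓
b·Ac: (-10/27)·(-3/40) + 19/54·15/38 = 1/6 ✓
b·c³: 1/54·(-8) + (-10/27)·(-1/8) + 19/54·1 = 1/4 ✓
b·(c∘Ac): (-10/27)·3/80 + 19/54·15/38 = 1/8 ✓
b·Ac²: (-10/27)·3/20 + 19/54·15/38 = 1/12 ✓
b·A²c: 19/54·9/76 = 1/24 ✓; 4 stages ⇒ order 4.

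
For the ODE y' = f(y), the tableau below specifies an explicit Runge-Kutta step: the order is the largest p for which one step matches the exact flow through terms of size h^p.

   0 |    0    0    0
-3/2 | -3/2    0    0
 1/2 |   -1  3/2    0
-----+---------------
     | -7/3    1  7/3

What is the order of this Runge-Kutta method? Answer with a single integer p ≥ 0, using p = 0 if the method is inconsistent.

b = (-7/3, 1, 7/3)
c = (0, -3/2, 1/2)
Ac = (0, 0, -9/4)
Σ b_i: (-7/3)·1 + 1·1 + 7/3·1 = 1 ✓
b·c: 1·(-3/2) + 7/3·1/2 = -1/3 ≠ 1/2 ⇒ order 1.

1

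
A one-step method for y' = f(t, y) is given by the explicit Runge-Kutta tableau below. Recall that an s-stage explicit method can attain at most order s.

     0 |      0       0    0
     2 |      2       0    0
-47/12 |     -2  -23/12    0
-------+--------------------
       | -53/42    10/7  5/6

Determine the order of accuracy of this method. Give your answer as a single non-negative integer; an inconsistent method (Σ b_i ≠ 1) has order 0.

1

b = (-53/42, 10/7, 5/6)
c = (0, 2, -47/12)
Ac = (0, 0, -23/6)
Σ b_i: (-53/42)·1 + 10/7·1 + 5/6·1 = 1 ✓
b·c: 10/7·2 + 5/6·(-47/12) = -205/504 ≠ 1/2 ⇒ order 1.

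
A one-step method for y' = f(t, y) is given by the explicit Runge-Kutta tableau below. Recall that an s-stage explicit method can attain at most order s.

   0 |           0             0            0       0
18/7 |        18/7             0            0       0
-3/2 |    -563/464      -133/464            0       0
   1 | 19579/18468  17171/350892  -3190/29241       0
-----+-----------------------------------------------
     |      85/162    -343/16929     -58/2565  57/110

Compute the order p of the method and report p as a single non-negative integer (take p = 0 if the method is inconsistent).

b = (85/162, -343/16929, -58/2565, 57/110)
c = (0, 18/7, -3/2, 1)
Ac = (0, 0, -171/232, 11/38)
Σ b_i: 85/162·1 + (-343/16929)·1 + (-58/2565)·1 + 57/110·1 = 1 ✓
b·c: (-343/16929)·18/7 + (-58/2565)·(-3/2) + 57/110·1 = 1/2 ✓
b·c²: (-343/16929)·324/49 + (-58/2565)·9/4 + 57/110·1 = 1/3 ✓
b·Ac: (-58/2565)·(-171/232) + 57/110·11/38 = 1/6 ✓
b·c³: (-343/16929)·5832/343 + (-58/2565)·(-27/8) + 57/110·1 = 1/4 ✓
b·(c∘Ac): (-58/2565)·513/464 + 57/110·11/38 = 1/8 ✓
b·Ac²: (-58/2565)·(-1539/812) + 57/110·187/2394 = 1/12 ✓
b·A²c: 57/110·55/684 = 1/24 ✓; 4 stages ⇒ order 4.

4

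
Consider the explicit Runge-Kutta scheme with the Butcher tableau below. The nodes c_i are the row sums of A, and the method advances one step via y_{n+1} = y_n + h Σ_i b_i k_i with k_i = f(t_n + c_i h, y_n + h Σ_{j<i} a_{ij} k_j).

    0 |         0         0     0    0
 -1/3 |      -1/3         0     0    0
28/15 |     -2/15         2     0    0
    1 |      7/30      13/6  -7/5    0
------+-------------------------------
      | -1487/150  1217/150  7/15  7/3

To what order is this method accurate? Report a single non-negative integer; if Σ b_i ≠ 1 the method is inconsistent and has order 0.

2

b = (-1487/150, 1217/150, 7/15, 7/3)
c = (0, -1/3, 28/15, 1)
Ac = (0, 0, -2/3, -1501/450)
Σ b_i: (-1487/150)·1 + 1217/150·1 + 7/15·1 + 7/3·1 = 1 ✓
b·c: 1217/150·(-1/3) + 7/15·28/15 + 7/3·1 = 1/2 ✓
b·c²: 1217/150·1/9 + 7/15·784/225 + 7/3·1 = 10937/2250 ≠ 1/3 ⇒ order 2.
b·Ac: 7/15·(-2/3) + 7/3·(-1501/450) = -10927/1350 ≠ 1/6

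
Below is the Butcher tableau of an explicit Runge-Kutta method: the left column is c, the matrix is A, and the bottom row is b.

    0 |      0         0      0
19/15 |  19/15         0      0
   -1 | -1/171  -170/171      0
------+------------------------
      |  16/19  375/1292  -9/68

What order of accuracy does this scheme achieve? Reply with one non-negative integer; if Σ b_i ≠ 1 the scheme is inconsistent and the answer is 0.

3

b = (16/19, 375/1292, -9/68)
c = (0, 19/15, -1)
Ac = (0, 0, -34/27)
Σ b_i: 16/19·1 + 375/1292·1 + (-9/68)·1 = 1 ✓
b·c: 375/1292·19/15 + (-9/68)·(-1) = 1/2 ✓
b·c²: 375/1292·361/225 + (-9/68)·1 = 1/3 ✓
b·Ac: (-9/68)·(-34/27) = 1/6 ✓; 3 stages ⇒ order 3.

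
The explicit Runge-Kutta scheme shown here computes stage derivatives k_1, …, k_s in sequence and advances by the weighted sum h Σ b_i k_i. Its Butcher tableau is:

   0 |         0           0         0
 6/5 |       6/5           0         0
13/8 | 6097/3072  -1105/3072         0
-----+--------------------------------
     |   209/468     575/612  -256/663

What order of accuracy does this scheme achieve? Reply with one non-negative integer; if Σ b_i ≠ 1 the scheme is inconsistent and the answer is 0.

b = (209/468, 575/612, -256/663)
c = (0, 6/5, 13/8)
Ac = (0, 0, -221/512)
Σ b_i: 209/468·1 + 575/612·1 + (-256/663)·1 = 1 ✓
b·c: 575/612·6/5 + (-256/663)·13/8 = 1/2 ✓
b·c²: 575/612·36/25 + (-256/663)·169/64 = 1/3 ✓
b·Ac: (-256/663)·(-221/512) = 1/6 ✓; 3 stages ⇒ order 3.

3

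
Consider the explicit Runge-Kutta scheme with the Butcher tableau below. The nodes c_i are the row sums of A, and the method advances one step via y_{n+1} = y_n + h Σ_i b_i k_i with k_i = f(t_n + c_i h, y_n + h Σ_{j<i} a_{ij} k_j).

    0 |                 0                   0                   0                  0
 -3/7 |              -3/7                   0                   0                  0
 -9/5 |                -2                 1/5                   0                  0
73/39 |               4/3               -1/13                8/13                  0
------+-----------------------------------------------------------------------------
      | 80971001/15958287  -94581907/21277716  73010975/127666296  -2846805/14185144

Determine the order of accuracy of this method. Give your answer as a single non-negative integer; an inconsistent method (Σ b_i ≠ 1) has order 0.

3

b = (80971001/15958287, -94581907/21277716, 73010975/127666296, -2846805/14185144)
c = (0, -3/7, -9/5, 73/39)
Ac = (0, 0, -3/35, -489/455)
Σ b_i: 80971001/15958287·1 + (-94581907/21277716)·1 + 73010975/127666296·1 + (-2846805/14185144)·1 = 1 ✓
b·c: (-94581907/21277716)·(-3/7) + 73010975/127666296·(-9/5) + (-2846805/14185144)·73/39 = 1/2 ✓
b·c²: (-94581907/21277716)·9/49 + 73010975/127666296·81/25 + (-2846805/14185144)·5329/1521 = 1/3 ✓
b·Ac: 73010975/127666296·(-3/35) + (-2846805/14185144)·(-489/455) = 1/6 ✓
b·c³: (-94581907/21277716)·(-27/343) + 73010975/127666296·(-729/125) + (-2846805/14185144)·389017/59319 = -8923753927/2074577310 ≠ 1/4 ⇒ order 3.
b·(c∘Ac): 73010975/127666296·27/175 + (-2846805/14185144)·(-11899/5915) = 6106131/12412001 ≠ 1/8
b·Ac²: 73010975/127666296·9/245 + (-2846805/14185144)·31527/15925 = -46706323/124120010 ≠ 1/12
b·A²c: (-2846805/14185144)·(-24/455) = 131391/12412001 ≠ 1/24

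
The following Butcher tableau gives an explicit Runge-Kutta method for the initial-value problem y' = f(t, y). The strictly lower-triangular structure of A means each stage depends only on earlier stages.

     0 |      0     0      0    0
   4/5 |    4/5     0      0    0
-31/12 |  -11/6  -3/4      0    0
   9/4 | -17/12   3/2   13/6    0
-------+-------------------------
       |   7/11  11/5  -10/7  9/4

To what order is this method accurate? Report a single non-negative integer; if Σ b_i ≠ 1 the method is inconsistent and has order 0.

b = (7/11, 11/5, -10/7, 9/4)
c = (0, 4/5, -31/12, 9/4)
Ac = (0, 0, -3/5, -1583/360)
Σ b_i: 7/11·1 + 11/5·1 + (-10/7)·1 + 9/4·1 = 5633/1540 ≠ 1 ⇒ order 0.

0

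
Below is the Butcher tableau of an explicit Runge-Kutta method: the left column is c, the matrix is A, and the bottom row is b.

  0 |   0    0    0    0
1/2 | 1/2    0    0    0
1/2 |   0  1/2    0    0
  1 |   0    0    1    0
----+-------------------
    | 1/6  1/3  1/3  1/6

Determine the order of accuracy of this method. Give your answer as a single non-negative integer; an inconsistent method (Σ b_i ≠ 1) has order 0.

4

b = (1/6, 1/3, 1/3, 1/6)
c = (0, 1/2, 1/2, 1)
Ac = (0, 0, 1/4, 1/2)
Σ b_i: 1/6·1 + 1/3·1 + 1/3·1 + 1/6·1 = 1 ✓
b·c: 1/3·1/2 + 1/3·1/2 + 1/6·1 = 1/2 ✓
b·c²: 1/3·1/4 + 1/3·1/4 + 1/6·1 = 1/3 ✓
b·Ac: 1/3·1/4 + 1/6·1/2 = 1/6 ✓
b·c³: 1/3·1/8 + 1/3·1/8 + 1/6·1 = 1/4 ✓
b·(c∘Ac): 1/3·1/8 + 1/6·1/2 = 1/8 ✓
b·Ac²: 1/3·1/8 + 1/6·1/4 = 1/12 ✓
b·A²c: 1/6·1/4 = 1/24 ✓; 4 stages ⇒ order 4.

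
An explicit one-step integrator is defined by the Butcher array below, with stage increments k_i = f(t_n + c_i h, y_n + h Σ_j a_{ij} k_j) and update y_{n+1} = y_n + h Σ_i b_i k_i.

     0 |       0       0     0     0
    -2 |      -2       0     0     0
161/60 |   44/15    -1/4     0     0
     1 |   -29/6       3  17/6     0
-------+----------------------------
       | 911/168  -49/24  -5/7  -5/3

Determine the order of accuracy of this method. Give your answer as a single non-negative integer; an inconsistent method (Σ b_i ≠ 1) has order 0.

b = (911/168, -49/24, -5/7, -5/3)
c = (0, -2, 161/60, 1)
Ac = (0, 0, 1/2, 577/360)
Σ b_i: 911/168·1 + (-49/24)·1 + (-5/7)·1 + (-5/3)·1 = 1 ✓
b·c: (-49/24)·(-2) + (-5/7)·161/60 + (-5/3)·1 = 1/2 ✓
b·c²: (-49/24)·4 + (-5/7)·25921/3600 + (-5/3)·1 = -10783/720 ≠ 1/3 ⇒ order 2.
b·Ac: (-5/7)·1/2 + (-5/3)·577/360 = -4579/1512 ≠ 1/6

2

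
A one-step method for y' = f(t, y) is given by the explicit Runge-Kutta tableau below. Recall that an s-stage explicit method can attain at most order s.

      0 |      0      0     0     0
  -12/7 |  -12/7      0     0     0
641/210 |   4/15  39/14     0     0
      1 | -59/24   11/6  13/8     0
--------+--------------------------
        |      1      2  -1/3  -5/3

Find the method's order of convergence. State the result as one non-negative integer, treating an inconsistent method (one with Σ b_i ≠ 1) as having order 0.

1

b = (1, 2, -1/3, -5/3)
c = (0, -12/7, 641/210, 1)
Ac = (0, 0, -234/49, 3053/1680)
Σ b_i: 1·1 + 2·1 + (-1/3)·1 + (-5/3)·1 = 1 ✓
b·c: 2·(-12/7) + (-1/3)·641/210 + (-5/3)·1 = -3851/630 ≠ 1/2 ⇒ order 1.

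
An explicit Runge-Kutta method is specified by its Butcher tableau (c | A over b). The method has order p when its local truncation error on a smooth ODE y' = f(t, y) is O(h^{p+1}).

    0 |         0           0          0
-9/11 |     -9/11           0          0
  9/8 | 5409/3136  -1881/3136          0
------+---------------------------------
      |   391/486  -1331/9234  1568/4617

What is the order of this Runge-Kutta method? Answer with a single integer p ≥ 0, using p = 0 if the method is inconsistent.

b = (391/486, -1331/9234, 1568/4617)
c = (0, -9/11, 9/8)
Ac = (0, 0, 1539/3136)
Σ b_i: 391/486·1 + (-1331/9234)·1 + 1568/4617·1 = 1 ✓
b·c: (-1331/9234)·(-9/11) + 1568/4617·9/8 = 1/2 ✓
b·c²: (-1331/9234)·81/121 + 1568/4617·81/64 = 1/3 ✓
b·Ac: 1568/4617·1539/3136 = 1/6 ✓; 3 stages ⇒ order 3.

3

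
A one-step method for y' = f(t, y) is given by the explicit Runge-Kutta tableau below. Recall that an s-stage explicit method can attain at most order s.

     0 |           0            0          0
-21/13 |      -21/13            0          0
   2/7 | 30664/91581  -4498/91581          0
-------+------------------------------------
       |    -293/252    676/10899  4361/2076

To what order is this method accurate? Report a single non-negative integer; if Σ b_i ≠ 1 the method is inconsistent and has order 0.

b = (-293/252, 676/10899, 4361/2076)
c = (0, -21/13, 2/7)
Ac = (0, 0, 346/4361)
Σ b_i: (-293/252)·1 + 676/10899·1 + 4361/2076·1 = 1 ✓
b·c: 676/10899·(-21/13) + 4361/2076·2/7 = 1/2 ✓
b·c²: 676/10899·441/169 + 4361/2076·4/49 = 1/3 ✓
b·Ac: 4361/2076·346/4361 = 1/6 ✓; 3 stages ⇒ order 3.

3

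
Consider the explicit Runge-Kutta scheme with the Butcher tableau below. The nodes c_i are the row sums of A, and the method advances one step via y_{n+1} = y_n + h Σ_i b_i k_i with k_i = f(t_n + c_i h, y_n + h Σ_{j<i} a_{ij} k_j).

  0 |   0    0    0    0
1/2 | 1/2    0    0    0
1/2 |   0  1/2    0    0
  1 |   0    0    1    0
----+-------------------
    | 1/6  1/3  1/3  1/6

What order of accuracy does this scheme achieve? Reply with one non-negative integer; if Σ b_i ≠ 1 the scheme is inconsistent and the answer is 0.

b = (1/6, 1/3, 1/3, 1/6)
c = (0, 1/2, 1/2, 1)
Ac = (0, 0, 1/4, 1/2)
Σ b_i: 1/6·1 + 1/3·1 + 1/3·1 + 1/6·1 = 1 ✓
b·c: 1/3·1/2 + 1/3·1/2 + 1/6·1 = 1/2 ✓
b·c²: 1/3·1/4 + 1/3·1/4 + 1/6·1 = 1/3 ✓
b·Ac: 1/3·1/4 + 1/6·1/2 = 1/6 ✓
b·c³: 1/3·1/8 + 1/3·1/8 + 1/6·1 = 1/4 ✓
b·(c∘Ac): 1/3·1/8 + 1/6·1/2 = 1/8 ✓
b·Ac²: 1/3·1/8 + 1/6·1/4 = 1/12 ✓
b·A²c: 1/6·1/4 = 1/24 ✓; 4 stages ⇒ order 4.

4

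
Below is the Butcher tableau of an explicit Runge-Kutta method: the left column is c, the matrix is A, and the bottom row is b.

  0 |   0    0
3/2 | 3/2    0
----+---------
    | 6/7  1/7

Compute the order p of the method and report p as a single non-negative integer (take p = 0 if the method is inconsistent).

b = (6/7, 1/7)
c = (0, 3/2)
Σ b_i: 6/7·1 + 1/7·1 = 1 ✓
b·c: 1/7·3/2 = 3/14 ≠ 1/2 ⇒ order 1.

1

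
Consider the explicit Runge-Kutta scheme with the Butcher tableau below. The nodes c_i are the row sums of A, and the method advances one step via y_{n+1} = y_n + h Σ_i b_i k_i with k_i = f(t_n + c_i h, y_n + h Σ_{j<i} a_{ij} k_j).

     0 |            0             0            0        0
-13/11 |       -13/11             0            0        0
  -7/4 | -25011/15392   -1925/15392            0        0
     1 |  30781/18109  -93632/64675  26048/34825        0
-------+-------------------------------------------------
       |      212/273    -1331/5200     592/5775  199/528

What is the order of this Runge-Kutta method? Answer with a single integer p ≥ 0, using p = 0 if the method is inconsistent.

b = (212/273, -1331/5200, 592/5775, 199/528)
c = (0, -13/11, -7/4, 1)
Ac = (0, 0, 175/1184, 80/199)
Σ b_i: 212/273·1 + (-1331/5200)·1 + 592/5775·1 + 199/528·1 = 1 ✓
b·c: (-1331/5200)·(-13/11) + 592/5775·(-7/4) + 199/528·1 = 1/2 ✓
b·c²: (-1331/5200)·169/121 + 592/5775·49/16 + 199/528·1 = 1/3 ✓
b·Ac: 592/5775·175/1184 + 199/528·80/199 = 1/6 ✓
b·c³: (-1331/5200)·(-2197/1331) + 592/5775·(-343/64) + 199/528·1 = 1/4 ✓
b·(c∘Ac): 592/5775·(-1225/4736) + 199/528·80/199 = 1/8 ✓
b·Ac²: 592/5775·(-2275/13024) + 199/528·588/2189 = 1/12 ✓
b·A²c: 199/528·22/199 = 1/24 ✓; 4 stages ⇒ order 4.

4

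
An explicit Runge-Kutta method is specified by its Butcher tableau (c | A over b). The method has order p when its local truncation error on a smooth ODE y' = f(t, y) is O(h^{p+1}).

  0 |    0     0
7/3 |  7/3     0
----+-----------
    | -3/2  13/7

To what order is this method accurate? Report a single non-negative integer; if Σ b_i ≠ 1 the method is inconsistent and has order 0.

b = (-3/2, 13/7)
c = (0, 7/3)
Σ b_i: (-3/2)·1 + 13/7·1 = 5/14 ≠ 1 ⇒ order 0.

0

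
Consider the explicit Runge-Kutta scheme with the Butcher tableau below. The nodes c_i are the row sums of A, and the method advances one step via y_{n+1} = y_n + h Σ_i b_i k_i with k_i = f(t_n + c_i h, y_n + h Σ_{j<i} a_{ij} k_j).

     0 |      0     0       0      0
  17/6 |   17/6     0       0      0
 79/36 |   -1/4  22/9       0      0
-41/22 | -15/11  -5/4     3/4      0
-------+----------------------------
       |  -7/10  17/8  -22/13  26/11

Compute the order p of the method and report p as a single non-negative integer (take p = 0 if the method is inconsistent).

0

b = (-7/10, 17/8, -22/13, 26/11)
c = (0, 17/6, 79/36, -41/22)
Ac = (0, 0, 187/27, -91/48)
Σ b_i: (-7/10)·1 + 17/8·1 + (-22/13)·1 + 26/11·1 = 11991/5720 ≠ 1 ⇒ order 0.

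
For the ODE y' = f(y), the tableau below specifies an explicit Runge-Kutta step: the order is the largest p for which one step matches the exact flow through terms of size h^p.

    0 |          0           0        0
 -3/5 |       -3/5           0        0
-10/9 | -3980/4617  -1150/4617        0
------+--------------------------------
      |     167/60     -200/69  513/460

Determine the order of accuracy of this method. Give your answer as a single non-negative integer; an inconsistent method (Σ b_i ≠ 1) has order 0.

3

b = (167/60, -200/69, 513/460)
c = (0, -3/5, -10/9)
Ac = (0, 0, 230/1539)
Σ b_i: 167/60·1 + (-200/69)·1 + 513/460·1 = 1 ✓
b·c: (-200/69)·(-3/5) + 513/460·(-10/9) = 1/2 ✓
b·c²: (-200/69)·9/25 + 513/460·100/81 = 1/3 ✓
b·Ac: 513/460·230/1539 = 1/6 ✓; 3 stages ⇒ order 3.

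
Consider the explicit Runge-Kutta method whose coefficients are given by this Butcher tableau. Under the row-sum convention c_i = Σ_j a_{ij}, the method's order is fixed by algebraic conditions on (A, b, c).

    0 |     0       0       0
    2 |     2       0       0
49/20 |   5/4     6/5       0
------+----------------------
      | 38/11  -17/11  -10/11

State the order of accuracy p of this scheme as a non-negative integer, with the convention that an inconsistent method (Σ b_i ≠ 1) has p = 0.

1

b = (38/11, -17/11, -10/11)
c = (0, 2, 49/20)
Ac = (0, 0, 12/5)
Σ b_i: 38/11·1 + (-17/11)·1 + (-10/11)·1 = 1 ✓
b·c: (-17/11)·2 + (-10/11)·49/20 = -117/22 ≠ 1/2 ⇒ order 1.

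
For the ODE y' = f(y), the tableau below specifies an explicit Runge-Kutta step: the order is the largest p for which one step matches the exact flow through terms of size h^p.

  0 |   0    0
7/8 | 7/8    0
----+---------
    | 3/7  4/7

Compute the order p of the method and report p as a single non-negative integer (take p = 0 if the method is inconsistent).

2

b = (3/7, 4/7)
c = (0, 7/8)
Σ b_i: 3/7·1 + 4/7·1 = 1 ✓
b·c: 4/7·7/8 = 1/2 ✓; 2 stages ⇒ order 2.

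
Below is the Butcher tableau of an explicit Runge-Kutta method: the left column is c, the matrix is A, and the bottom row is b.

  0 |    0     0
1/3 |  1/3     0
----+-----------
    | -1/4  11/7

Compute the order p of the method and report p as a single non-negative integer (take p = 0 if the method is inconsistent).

b = (-1/4, 11/7)
c = (0, 1/3)
Σ b_i: (-1/4)·1 + 11/7·1 = 37/28 ≠ 1 ⇒ order 0.

0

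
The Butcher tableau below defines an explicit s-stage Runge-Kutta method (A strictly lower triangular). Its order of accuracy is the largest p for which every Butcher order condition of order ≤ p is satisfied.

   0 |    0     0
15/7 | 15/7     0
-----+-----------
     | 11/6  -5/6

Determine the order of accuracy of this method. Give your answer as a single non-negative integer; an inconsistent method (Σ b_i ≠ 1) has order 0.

1

b = (11/6, -5/6)
c = (0, 15/7)
Σ b_i: 11/6·1 + (-5/6)·1 = 1 ✓
b·c: (-5/6)·15/7 = -25/14 ≠ 1/2 ⇒ order 1.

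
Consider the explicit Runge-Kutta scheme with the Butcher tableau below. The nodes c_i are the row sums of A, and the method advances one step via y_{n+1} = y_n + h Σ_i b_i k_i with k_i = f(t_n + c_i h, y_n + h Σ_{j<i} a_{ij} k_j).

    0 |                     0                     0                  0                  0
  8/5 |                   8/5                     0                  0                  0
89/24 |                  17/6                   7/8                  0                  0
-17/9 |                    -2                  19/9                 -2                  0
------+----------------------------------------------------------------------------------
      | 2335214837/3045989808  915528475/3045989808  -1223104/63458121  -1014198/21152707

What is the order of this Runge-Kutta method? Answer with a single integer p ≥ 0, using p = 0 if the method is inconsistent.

3

b = (2335214837/3045989808, 915528475/3045989808, -1223104/63458121, -1014198/21152707)
c = (0, 8/5, 89/24, -17/9)
Ac = (0, 0, 7/5, -727/180)
Σ b_i: 2335214837/3045989808·1 + 915528475/3045989808·1 + (-1223104/63458121)·1 + (-1014198/21152707)·1 = 1 ✓
b·c: 915528475/3045989808·8/5 + (-1223104/63458121)·89/24 + (-1014198/21152707)·(-17/9) = 1/2 ✓
b·c²: 915528475/3045989808·64/25 + (-1223104/63458121)·7921/576 + (-1014198/21152707)·289/81 = 1/3 ✓
b·Ac: (-1223104/63458121)·7/5 + (-1014198/21152707)·(-727/180) = 1/6 ✓
b·c³: 915528475/3045989808·512/125 + (-1223104/63458121)·704969/13824 + (-1014198/21152707)·(-4913/729) = 117472104703/205604312040 ≠ 1/4 ⇒ order 3.
b·(c∘Ac): (-1223104/63458121)·623/120 + (-1014198/21152707)·12359/1620 = -2660574191/5711230890 ≠ 1/8
b·Ac²: (-1223104/63458121)·56/25 + (-1014198/21152707)·(-159113/7200) = 1719963103/1692216560 ≠ 1/12
b·A²c: (-1014198/21152707)·(-14/5) = 14198772/105763535 ≠ 1/24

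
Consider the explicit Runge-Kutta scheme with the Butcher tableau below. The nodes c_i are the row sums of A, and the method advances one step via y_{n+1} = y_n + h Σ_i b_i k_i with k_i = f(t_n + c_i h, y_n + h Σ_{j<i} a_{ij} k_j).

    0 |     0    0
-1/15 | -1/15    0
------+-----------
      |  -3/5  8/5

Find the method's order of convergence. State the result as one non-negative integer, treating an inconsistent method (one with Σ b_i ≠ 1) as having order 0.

1

b = (-3/5, 8/5)
c = (0, -1/15)
Σ b_i: (-3/5)·1 + 8/5·1 = 1 ✓
b·c: 8/5·(-1/15) = -8/75 ≠ 1/2 ⇒ order 1.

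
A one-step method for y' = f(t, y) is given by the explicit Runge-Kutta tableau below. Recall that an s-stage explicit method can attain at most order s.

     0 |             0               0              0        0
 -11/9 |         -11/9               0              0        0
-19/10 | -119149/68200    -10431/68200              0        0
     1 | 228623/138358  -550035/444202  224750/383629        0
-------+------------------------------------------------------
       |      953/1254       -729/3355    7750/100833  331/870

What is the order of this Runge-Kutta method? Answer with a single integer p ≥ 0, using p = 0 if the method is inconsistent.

b = (953/1254, -729/3355, 7750/100833, 331/870)
c = (0, -11/9, -19/10, 1)
Ac = (0, 0, 1159/6200, 265/662)
Σ b_i: 953/1254·1 + (-729/3355)·1 + 7750/100833·1 + 331/870·1 = 1 ✓
b·c: (-729/3355)·(-11/9) + 7750/100833·(-19/10) + 331/870·1 = 1/2 ✓
b·c²: (-729/3355)·121/81 + 7750/100833·361/100 + 331/870·1 = 1/3 ✓
b·Ac: 7750/100833·1159/6200 + 331/870·265/662 = 1/6 ✓
b·c³: (-729/3355)·(-1331/729) + 7750/100833·(-6859/1000) + 331/870·1 = 1/4 ✓
b·(c∘Ac): 7750/100833·(-22021/62000) + 331/870·265/662 = 1/8 ✓
b·Ac²: 7750/100833·(-12749/55800) + 331/870·790/2979 = 1/12 ✓
b·A²c: 331/870·145/1324 = 1/24 ✓; 4 stages ⇒ order 4.

4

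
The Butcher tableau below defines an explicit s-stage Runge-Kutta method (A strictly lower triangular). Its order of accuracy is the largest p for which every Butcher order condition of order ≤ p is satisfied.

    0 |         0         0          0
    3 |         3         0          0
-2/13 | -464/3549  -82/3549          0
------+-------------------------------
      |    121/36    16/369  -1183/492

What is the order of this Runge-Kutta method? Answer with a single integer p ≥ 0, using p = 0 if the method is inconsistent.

b = (121/36, 16/369, -1183/492)
c = (0, 3, -2/13)
Ac = (0, 0, -82/1183)
Σ b_i: 121/36·1 + 16/369·1 + (-1183/492)·1 = 1 ✓
b·c: 16/369·3 + (-1183/492)·(-2/13) = 1/2 ✓
b·c²: 16/369·9 + (-1183/492)·4/169 = 1/3 ✓
b·Ac: (-1183/492)·(-82/1183) = 1/6 ✓; 3 stages ⇒ order 3.

3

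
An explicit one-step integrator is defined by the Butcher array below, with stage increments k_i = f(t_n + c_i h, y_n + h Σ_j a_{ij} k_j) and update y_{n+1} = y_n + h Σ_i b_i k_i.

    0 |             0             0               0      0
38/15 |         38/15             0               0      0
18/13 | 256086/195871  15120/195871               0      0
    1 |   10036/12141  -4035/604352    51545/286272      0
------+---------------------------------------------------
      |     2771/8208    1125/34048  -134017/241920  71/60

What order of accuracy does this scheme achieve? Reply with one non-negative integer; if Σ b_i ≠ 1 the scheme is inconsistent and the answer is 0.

4

b = (2771/8208, 1125/34048, -134017/241920, 71/60)
c = (0, 38/15, 18/13, 1)
Ac = (0, 0, 2016/10309, 33/142)
Σ b_i: 2771/8208·1 + 1125/34048·1 + (-134017/241920)·1 + 71/60·1 = 1 ✓
b·c: 1125/34048·38/15 + (-134017/241920)·18/13 + 71/60·1 = 1/2 ✓
b·c²: 1125/34048·1444/225 + (-134017/241920)·324/169 + 71/60·1 = 1/3 ✓
b·Ac: (-134017/241920)·2016/10309 + 71/60·33/142 = 1/6 ✓
b·c³: 1125/34048·54872/3375 + (-134017/241920)·5832/2197 + 71/60·1 = 1/4 ✓
b·(c∘Ac): (-134017/241920)·36288/134017 + 71/60·33/142 = 1/8 ✓
b·Ac²: (-134017/241920)·25536/51545 + 71/60·322/1065 = 1/12 ✓
b·A²c: 71/60·5/142 = 1/24 ✓; 4 stages ⇒ order 4.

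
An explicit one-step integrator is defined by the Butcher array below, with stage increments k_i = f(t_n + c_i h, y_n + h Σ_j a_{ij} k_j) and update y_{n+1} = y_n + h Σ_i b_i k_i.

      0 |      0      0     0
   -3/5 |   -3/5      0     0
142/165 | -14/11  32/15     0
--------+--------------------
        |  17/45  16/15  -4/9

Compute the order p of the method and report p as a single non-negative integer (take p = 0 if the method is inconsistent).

1

b = (17/45, 16/15, -4/9)
c = (0, -3/5, 142/165)
Ac = (0, 0, -32/25)
Σ b_i: 17/45·1 + 16/15·1 + (-4/9)·1 = 1 ✓
b·c: 16/15·(-3/5) + (-4/9)·142/165 = -7592/7425 ≠ 1/2 ⇒ order 1.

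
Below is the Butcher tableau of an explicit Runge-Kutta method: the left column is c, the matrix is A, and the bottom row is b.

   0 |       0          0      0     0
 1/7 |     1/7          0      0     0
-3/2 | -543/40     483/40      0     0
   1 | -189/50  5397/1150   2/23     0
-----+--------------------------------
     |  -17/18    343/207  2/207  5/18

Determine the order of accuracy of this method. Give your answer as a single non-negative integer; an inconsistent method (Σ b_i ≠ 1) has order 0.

b = (-17/18, 343/207, 2/207, 5/18)
c = (0, 1/7, -3/2, 1)
Ac = (0, 0, 69/40, 27/50)
Σ b_i: (-17/18)·1 + 343/207·1 + 2/207·1 + 5/18·1 = 1 ✓
b·c: 343/207·1/7 + 2/207·(-3/2) + 5/18·1 = 1/2 ✓
b·c²: 343/207·1/49 + 2/207·9/4 + 5/18·1 = 1/3 ✓
b·Ac: 2/207·69/40 + 5/18·27/50 = 1/6 ✓
b·c³: 343/207·1/343 + 2/207·(-27/8) + 5/18·1 = 1/4 ✓
b·(c∘Ac): 2/207·(-207/80) + 5/18·27/50 = 1/8 ✓
b·Ac²: 2/207·69/280 + 5/18·51/175 = 1/12 ✓
b·A²c: 5/18·3/20 = 1/24 ✓; 4 stages ⇒ order 4.

4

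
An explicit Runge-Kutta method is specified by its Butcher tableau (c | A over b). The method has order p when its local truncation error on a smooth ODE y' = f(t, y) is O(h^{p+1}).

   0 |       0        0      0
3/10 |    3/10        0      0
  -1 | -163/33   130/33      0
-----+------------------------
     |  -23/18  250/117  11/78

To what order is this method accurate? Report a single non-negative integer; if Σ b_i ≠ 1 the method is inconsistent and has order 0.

3

b = (-23/18, 250/117, 11/78)
c = (0, 3/10, -1)
Ac = (0, 0, 13/11)
Σ b_i: (-23/18)·1 + 250/117·1 + 11/78·1 = 1 ✓
b·c: 250/117·3/10 + 11/78·(-1) = 1/2 ✓
b·c²: 250/117·9/100 + 11/78·1 = 1/3 ✓
b·Ac: 11/78·13/11 = 1/6 ✓; 3 stages ⇒ order 3.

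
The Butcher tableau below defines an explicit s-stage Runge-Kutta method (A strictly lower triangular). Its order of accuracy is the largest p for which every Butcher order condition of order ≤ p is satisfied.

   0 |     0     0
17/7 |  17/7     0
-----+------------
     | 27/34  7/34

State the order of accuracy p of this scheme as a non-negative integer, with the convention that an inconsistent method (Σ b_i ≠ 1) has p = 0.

2

b = (27/34, 7/34)
c = (0, 17/7)
Σ b_i: 27/34·1 + 7/34·1 = 1 ✓
b·c: 7/34·17/7 = 1/2 ✓; 2 stages ⇒ order 2.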